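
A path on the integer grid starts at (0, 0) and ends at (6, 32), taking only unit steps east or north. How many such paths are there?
Number of paths = 2760681

A monotone lattice path from (0, 0) to (6, 32) consists of 6 east steps and 32 north steps in some order, so it is determined by which 6 of the 38 steps are east. The count is C(38, 6) = 2760681.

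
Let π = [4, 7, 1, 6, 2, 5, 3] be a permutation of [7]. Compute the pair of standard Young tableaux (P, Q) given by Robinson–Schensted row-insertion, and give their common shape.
P = [1, 2, 3] / [4, 5] / [6] / [7];  Q = [1, 2, 6] / [3, 4] / [5] / [7];  common shape = (3, 2, 1, 1)

Row-insert the values π_1, π_2, … into P one at a time, bumping the leftmost entry strictly greater than the inserted value down to the next row. The recording tableau Q records, in position (i, j), the step at which that cell was added to P.
  Insert 4 (step 1): P = [4];  Q = [1]
  Insert 7 (step 2): P = [4, 7];  Q = [1, 2]
  Insert 1 (step 3): P = [1, 7] / [4];  Q = [1, 2] / [3]
  Insert 6 (step 4): P = [1, 6] / [4, 7];  Q = [1, 2] / [3, 4]
  Insert 2 (step 5): P = [1, 2] / [4, 6] / [7];  Q = [1, 2] / [3, 4] / [5]
  Insert 5 (step 6): P = [1, 2, 5] / [4, 6] / [7];  Q = [1, 2, 6] / [3, 4] / [5]
  Insert 3 (step 7): P = [1, 2, 3] / [4, 5] / [6] / [7];  Q = [1, 2, 6] / [3, 4] / [5] / [7]
Final shape: (3, 2, 1, 1).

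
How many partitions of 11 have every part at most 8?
p(11, parts ≤ 8) = 52

Partitions of 11 with all parts ≤ 8: 8+3, 8+2+1, 8+1+1+1, 7+4, 7+3+1, 7+2+2, 7+2+1+1, 7+1+1+1+1, 6+5, 6+4+1, 6+3+2, 6+3+1+1, 6+2+2+1, 6+2+1+1+1, 6+1+1+1+1+1, 5+5+1, 5+4+2, 5+4+1+1, 5+3+3, 5+3+2+1, 5+3+1+1+1, 5+2+2+2, 5+2+2+1+1, 5+2+1+1+1+1, 5+1+1+1+1+1+1, 4+4+3, 4+4+2+1, 4+4+1+1+1, 4+3+3+1, 4+3+2+2, … (52 total). Count = 52.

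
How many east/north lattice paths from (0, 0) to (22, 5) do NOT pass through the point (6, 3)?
Number of paths = 67878

Total paths from (0, 0) to (22, 5): C(27, 22) = 80730. Paths through (6, 3): (paths (0, 0) → (6, 3)) × (paths (6, 3) → (22, 5)) = C(9, 6) · C(18, 16) = 84 · 153 = 12852. Avoidance count = 80730 − 12852 = 67878.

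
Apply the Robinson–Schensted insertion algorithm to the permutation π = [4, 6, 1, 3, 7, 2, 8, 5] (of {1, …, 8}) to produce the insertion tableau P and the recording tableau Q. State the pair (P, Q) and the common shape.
P = [1, 2, 5, 8] / [3, 6, 7] / [4];  Q = [1, 2, 5, 7] / [3, 4, 8] / [6];  common shape = (4, 3, 1)

Row-insert the values π_1, π_2, … into P one at a time, bumping the leftmost entry strictly greater than the inserted value down to the next row. The recording tableau Q records, in position (i, j), the step at which that cell was added to P.
  Insert 4 (step 1): P = [4];  Q = [1]
  Insert 6 (step 2): P = [4, 6];  Q = [1, 2]
  Insert 1 (step 3): P = [1, 6] / [4];  Q = [1, 2] / [3]
  Insert 3 (step 4): P = [1, 3] / [4, 6];  Q = [1, 2] / [3, 4]
  Insert 7 (step 5): P = [1, 3, 7] / [4, 6];  Q = [1, 2, 5] / [3, 4]
  Insert 2 (step 6): P = [1, 2, 7] / [3, 6] / [4];  Q = [1, 2, 5] / [3, 4] / [6]
  Insert 8 (step 7): P = [1, 2, 7, 8] / [3, 6] / [4];  Q = [1, 2, 5, 7] / [3, 4] / [6]
  Insert 5 (step 8): P = [1, 2, 5, 8] / [3, 6, 7] / [4];  Q = [1, 2, 5, 7] / [3, 4, 8] / [6]
Final shape: (4, 3, 1).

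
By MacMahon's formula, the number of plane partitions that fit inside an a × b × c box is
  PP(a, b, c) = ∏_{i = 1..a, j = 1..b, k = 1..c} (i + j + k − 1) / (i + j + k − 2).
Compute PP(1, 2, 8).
PP(1, 2, 8) = 45

Evaluate the triple product over i = 1..1, j = 1..2, k = 1..8. The factors are (2/1) · (3/2) · (4/3) · (5/4) · (6/5) · (7/6) · (8/7) · (9/8) · … (16 factors total). The numerators and denominators telescope so the product is an integer; carrying out the multiplication exactly gives PP(1, 2, 8) = 45.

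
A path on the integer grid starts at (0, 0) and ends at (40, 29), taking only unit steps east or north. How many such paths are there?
Number of paths = 23720460024918645912

A monotone lattice path from (0, 0) to (40, 29) consists of 40 east steps and 29 north steps in some order, so it is determined by which 40 of the 69 steps are east. The count is C(69, 40) = 23720460024918645912.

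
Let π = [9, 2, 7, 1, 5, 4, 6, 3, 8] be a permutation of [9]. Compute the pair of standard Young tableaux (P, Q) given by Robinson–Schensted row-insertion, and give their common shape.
P = [1, 3, 6, 8] / [2, 4] / [5] / [7] / [9];  Q = [1, 3, 7, 9] / [2, 5] / [4] / [6] / [8];  common shape = (4, 2, 1, 1, 1)

Row-insert the values π_1, π_2, … into P one at a time, bumping the leftmost entry strictly greater than the inserted value down to the next row. The recording tableau Q records, in position (i, j), the step at which that cell was added to P.
  Insert 9 (step 1): P = [9];  Q = [1]
  Insert 2 (step 2): P = [2] / [9];  Q = [1] / [2]
  Insert 7 (step 3): P = [2, 7] / [9];  Q = [1, 3] / [2]
  Insert 1 (step 4): P = [1, 7] / [2] / [9];  Q = [1, 3] / [2] / [4]
  Insert 5 (step 5): P = [1, 5] / [2, 7] / [9];  Q = [1, 3] / [2, 5] / [4]
  Insert 4 (step 6): P = [1, 4] / [2, 5] / [7] / [9];  Q = [1, 3] / [2, 5] / [4] / [6]
  Insert 6 (step 7): P = [1, 4, 6] / [2, 5] / [7] / [9];  Q = [1, 3, 7] / [2, 5] / [4] / [6]
  Insert 3 (step 8): P = [1, 3, 6] / [2, 4] / [5] / [7] / [9];  Q = [1, 3, 7] / [2, 5] / [4] / [6] / [8]
  Insert 8 (step 9): P = [1, 3, 6, 8] / [2, 4] / [5] / [7] / [9];  Q = [1, 3, 7, 9] / [2, 5] / [4] / [6] / [8]
Final shape: (4, 2, 1, 1, 1).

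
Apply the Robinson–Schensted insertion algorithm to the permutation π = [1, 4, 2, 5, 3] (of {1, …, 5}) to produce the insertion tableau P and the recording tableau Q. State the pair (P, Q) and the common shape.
P = [1, 2, 3] / [4, 5];  Q = [1, 2, 4] / [3, 5];  common shape = (3, 2)

Row-insert the values π_1, π_2, … into P one at a time, bumping the leftmost entry strictly greater than the inserted value down to the next row. The recording tableau Q records, in position (i, j), the step at which that cell was added to P.
  Insert 1 (step 1): P = [1];  Q = [1]
  Insert 4 (step 2): P = [1, 4];  Q = [1, 2]
  Insert 2 (step 3): P = [1, 2] / [4];  Q = [1, 2] / [3]
  Insert 5 (step 4): P = [1, 2, 5] / [4];  Q = [1, 2, 4] / [3]
  Insert 3 (step 5): P = [1, 2, 3] / [4, 5];  Q = [1, 2, 4] / [3, 5]
Final shape: (3, 2).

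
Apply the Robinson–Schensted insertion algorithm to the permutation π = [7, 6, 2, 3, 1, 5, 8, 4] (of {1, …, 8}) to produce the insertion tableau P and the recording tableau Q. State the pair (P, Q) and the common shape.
P = [1, 3, 4, 8] / [2, 5] / [6] / [7];  Q = [1, 4, 6, 7] / [2, 8] / [3] / [5];  common shape = (4, 2, 1, 1)

Row-insert the values π_1, π_2, … into P one at a time, bumping the leftmost entry strictly greater than the inserted value down to the next row. The recording tableau Q records, in position (i, j), the step at which that cell was added to P.
  Insert 7 (step 1): P = [7];  Q = [1]
  Insert 6 (step 2): P = [6] / [7];  Q = [1] / [2]
  Insert 2 (step 3): P = [2] / [6] / [7];  Q = [1] / [2] / [3]
  Insert 3 (step 4): P = [2, 3] / [6] / [7];  Q = [1, 4] / [2] / [3]
  Insert 1 (step 5): P = [1, 3] / [2] / [6] / [7];  Q = [1, 4] / [2] / [3] / [5]
  Insert 5 (step 6): P = [1, 3, 5] / [2] / [6] / [7];  Q = [1, 4, 6] / [2] / [3] / [5]
  Insert 8 (step 7): P = [1, 3, 5, 8] / [2] / [6] / [7];  Q = [1, 4, 6, 7] / [2] / [3] / [5]
  Insert 4 (step 8): P = [1, 3, 4, 8] / [2, 5] / [6] / [7];  Q = [1, 4, 6, 7] / [2, 8] / [3] / [5]
Final shape: (4, 2, 1, 1).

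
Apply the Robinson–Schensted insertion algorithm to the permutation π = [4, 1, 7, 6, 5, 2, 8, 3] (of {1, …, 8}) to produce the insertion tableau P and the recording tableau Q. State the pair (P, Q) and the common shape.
P = [1, 2, 3] / [4, 5, 8] / [6] / [7];  Q = [1, 3, 7] / [2, 4, 8] / [5] / [6];  common shape = (3, 3, 1, 1)

Row-insert the values π_1, π_2, … into P one at a time, bumping the leftmost entry strictly greater than the inserted value down to the next row. The recording tableau Q records, in position (i, j), the step at which that cell was added to P.
  Insert 4 (step 1): P = [4];  Q = [1]
  Insert 1 (step 2): P = [1] / [4];  Q = [1] / [2]
  Insert 7 (step 3): P = [1, 7] / [4];  Q = [1, 3] / [2]
  Insert 6 (step 4): P = [1, 6] / [4, 7];  Q = [1, 3] / [2, 4]
  Insert 5 (step 5): P = [1, 5] / [4, 6] / [7];  Q = [1, 3] / [2, 4] / [5]
  Insert 2 (step 6): P = [1, 2] / [4, 5] / [6] / [7];  Q = [1, 3] / [2, 4] / [5] / [6]
  Insert 8 (step 7): P = [1, 2, 8] / [4, 5] / [6] / [7];  Q = [1, 3, 7] / [2, 4] / [5] / [6]
  Insert 3 (step 8): P = [1, 2, 3] / [4, 5, 8] / [6] / [7];  Q = [1, 3, 7] / [2, 4, 8] / [5] / [6]
Final shape: (3, 3, 1, 1).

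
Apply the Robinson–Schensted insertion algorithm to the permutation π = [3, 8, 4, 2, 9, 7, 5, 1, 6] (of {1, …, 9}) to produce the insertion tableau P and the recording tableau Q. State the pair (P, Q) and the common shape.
P = [1, 4, 5, 6] / [2, 7] / [3, 9] / [8];  Q = [1, 2, 5, 9] / [3, 6] / [4, 7] / [8];  common shape = (4, 2, 2, 1)

Row-insert the values π_1, π_2, … into P one at a time, bumping the leftmost entry strictly greater than the inserted value down to the next row. The recording tableau Q records, in position (i, j), the step at which that cell was added to P.
  Insert 3 (step 1): P = [3];  Q = [1]
  Insert 8 (step 2): P = [3, 8];  Q = [1, 2]
  Insert 4 (step 3): P = [3, 4] / [8];  Q = [1, 2] / [3]
  Insert 2 (step 4): P = [2, 4] / [3] / [8];  Q = [1, 2] / [3] / [4]
  Insert 9 (step 5): P = [2, 4, 9] / [3] / [8];  Q = [1, 2, 5] / [3] / [4]
  Insert 7 (step 6): P = [2, 4, 7] / [3, 9] / [8];  Q = [1, 2, 5] / [3, 6] / [4]
  Insert 5 (step 7): P = [2, 4, 5] / [3, 7] / [8, 9];  Q = [1, 2, 5] / [3, 6] / [4, 7]
  Insert 1 (step 8): P = [1, 4, 5] / [2, 7] / [3, 9] / [8];  Q = [1, 2, 5] / [3, 6] / [4, 7] / [8]
  Insert 6 (step 9): P = [1, 4, 5, 6] / [2, 7] / [3, 9] / [8];  Q = [1, 2, 5, 9] / [3, 6] / [4, 7] / [8]
Final shape: (4, 2, 2, 1).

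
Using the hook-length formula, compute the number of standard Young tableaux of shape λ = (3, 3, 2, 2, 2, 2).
# SYT of shape (3, 3, 2, 2, 2, 2) = 6435

Hook-length formula: f^λ = n! / Π hook(c), product over all cells c of the Young diagram. For λ = (3, 3, 2, 2, 2, 2), n = 14 boxes. Hook lengths by row (left-to-right, top-to-bottom): [8, 7, 2]; [7, 6, 1]; [5, 4]; [4, 3]; [3, 2]; [2, 1]. Product of hooks = 13547520. So f^λ = 14! / 13547520 = 87178291200 / 13547520 = 6435.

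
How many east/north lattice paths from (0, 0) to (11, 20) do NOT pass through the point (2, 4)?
Number of paths = 54027690

Total paths from (0, 0) to (11, 20): C(31, 11) = 84672315. Paths through (2, 4): (paths (0, 0) → (2, 4)) × (paths (2, 4) → (11, 20)) = C(6, 2) · C(25, 9) = 15 · 2042975 = 30644625. Avoidance count = 84672315 − 30644625 = 54027690.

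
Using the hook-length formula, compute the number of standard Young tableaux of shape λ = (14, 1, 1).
# SYT of shape (14, 1, 1) = 105

Hook-length formula: f^λ = n! / Π hook(c), product over all cells c of the Young diagram. For λ = (14, 1, 1), n = 16 boxes. Hook lengths by row (left-to-right, top-to-bottom): [16, 13, 12, 11, 10, 9, 8, 7, 6, 5, 4, 3, 2, 1]; [2]; [1]. Product of hooks = 199264665600. So f^λ = 16! / 199264665600 = 20922789888000 / 199264665600 = 105.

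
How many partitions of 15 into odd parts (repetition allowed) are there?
p_odd(15) = 27

Partitions of 15 using only odd parts 1, 3, 5, …: 15, 13+1+1, 11+3+1, 11+1+1+1+1, 9+5+1, 9+3+3, 9+3+1+1+1, 9+1+1+1+1+1+1, 7+7+1, 7+5+3, 7+5+1+1+1, 7+3+3+1+1, 7+3+1+1+1+1+1, 7+1+1+1+1+1+1+1+1, 5+5+5, 5+5+3+1+1, 5+5+1+1+1+1+1, 5+3+3+3+1, 5+3+3+1+1+1+1, 5+3+1+1+1+1+1+1+1, 5+1+1+1+1+1+1+1+1+1+1, 3+3+3+3+3, 3+3+3+3+1+1+1, 3+3+3+1+1+1+1+1+1, 3+3+1+1+1+1+1+1+1+1+1, 3+1+1+1+1+1+1+1+1+1+1+1+1, 1+1+1+1+1+1+1+1+1+1+1+1+1+1+1. There are 27. (Euler: this equals q(15), the number of distinct-part partitions.)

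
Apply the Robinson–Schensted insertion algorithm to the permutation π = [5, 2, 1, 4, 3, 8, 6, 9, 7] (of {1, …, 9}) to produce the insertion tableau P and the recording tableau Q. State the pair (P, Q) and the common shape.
P = [1, 3, 6, 7] / [2, 4, 8, 9] / [5];  Q = [1, 4, 6, 8] / [2, 5, 7, 9] / [3];  common shape = (4, 4, 1)

Row-insert the values π_1, π_2, … into P one at a time, bumping the leftmost entry strictly greater than the inserted value down to the next row. The recording tableau Q records, in position (i, j), the step at which that cell was added to P.
  Insert 5 (step 1): P = [5];  Q = [1]
  Insert 2 (step 2): P = [2] / [5];  Q = [1] / [2]
  Insert 1 (step 3): P = [1] / [2] / [5];  Q = [1] / [2] / [3]
  Insert 4 (step 4): P = [1, 4] / [2] / [5];  Q = [1, 4] / [2] / [3]
  Insert 3 (step 5): P = [1, 3] / [2, 4] / [5];  Q = [1, 4] / [2, 5] / [3]
  Insert 8 (step 6): P = [1, 3, 8] / [2, 4] / [5];  Q = [1, 4, 6] / [2, 5] / [3]
  Insert 6 (step 7): P = [1, 3, 6] / [2, 4, 8] / [5];  Q = [1, 4, 6] / [2, 5, 7] / [3]
  Insert 9 (step 8): P = [1, 3, 6, 9] / [2, 4, 8] / [5];  Q = [1, 4, 6, 8] / [2, 5, 7] / [3]
  Insert 7 (step 9): P = [1, 3, 6, 7] / [2, 4, 8, 9] / [5];  Q = [1, 4, 6, 8] / [2, 5, 7, 9] / [3]
Final shape: (4, 4, 1).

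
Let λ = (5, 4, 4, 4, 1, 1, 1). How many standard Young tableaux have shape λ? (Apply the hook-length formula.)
# SYT of shape (5, 4, 4, 4, 1, 1, 1) = 40310400

Hook-length formula: f^λ = n! / Π hook(c), product over all cells c of the Young diagram. For λ = (5, 4, 4, 4, 1, 1, 1), n = 20 boxes. Hook lengths by row (left-to-right, top-to-bottom): [11, 7, 6, 5, 1]; [9, 5, 4, 3]; [8, 4, 3, 2]; [7, 3, 2, 1]; [3]; [2]; [1]. Product of hooks = 60354201600. So f^λ = 20! / 60354201600 = 2432902008176640000 / 60354201600 = 40310400.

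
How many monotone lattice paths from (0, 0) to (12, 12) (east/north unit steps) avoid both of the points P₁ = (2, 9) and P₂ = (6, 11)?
Number of paths = 2607569

Inclusion–exclusion. Total paths: C(24, 12) = 2704156. Through P₁: C(11, 2)·C(13, 10) = 15730. Through P₂: C(17, 6)·C(7, 6) = 86632. Since P₁ is strictly southwest of P₂, a monotone path through both must visit P₁ then P₂; paths through both = C(11, 2)·C(6, 4)·C(7, 6) = 5775. Avoid both = 2704156 − 15730 − 86632 + 5775 = 2607569.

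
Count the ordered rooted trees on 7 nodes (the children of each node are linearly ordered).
C_6 = 132

These ordered rooted trees are counted by the Catalan number C_n = (1/(n + 1)) · C(2n, n). For n = 6: C_6 = (1/7) · C(12, 6) = 924/7 = 132.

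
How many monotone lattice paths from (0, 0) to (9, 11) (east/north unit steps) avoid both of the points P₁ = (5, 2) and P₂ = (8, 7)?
Number of paths = 126650

Inclusion–exclusion. Total paths: C(20, 9) = 167960. Through P₁: C(7, 5)·C(13, 4) = 15015. Through P₂: C(15, 8)·C(5, 1) = 32175. Since P₁ is strictly southwest of P₂, a monotone path through both must visit P₁ then P₂; paths through both = C(7, 5)·C(8, 3)·C(5, 1) = 5880. Avoid both = 167960 − 15015 − 32175 + 5880 = 126650.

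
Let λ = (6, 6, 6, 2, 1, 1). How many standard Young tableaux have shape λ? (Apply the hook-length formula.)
# SYT of shape (6, 6, 6, 2, 1, 1) = 407386980

Hook-length formula: f^λ = n! / Π hook(c), product over all cells c of the Young diagram. For λ = (6, 6, 6, 2, 1, 1), n = 22 boxes. Hook lengths by row (left-to-right, top-to-bottom): [11, 8, 6, 5, 4, 3]; [10, 7, 5, 4, 3, 2]; [9, 6, 4, 3, 2, 1]; [4, 1]; [2]; [1]. Product of hooks = 2759049216000. So f^λ = 22! / 2759049216000 = 1124000727777607680000 / 2759049216000 = 407386980.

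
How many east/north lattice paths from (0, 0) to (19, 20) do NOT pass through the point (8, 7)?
Number of paths = 52860577770

Total paths from (0, 0) to (19, 20): C(39, 19) = 68923264410. Paths through (8, 7): (paths (0, 0) → (8, 7)) × (paths (8, 7) → (19, 20)) = C(15, 8) · C(24, 11) = 6435 · 2496144 = 16062686640. Avoidance count = 68923264410 − 16062686640 = 52860577770.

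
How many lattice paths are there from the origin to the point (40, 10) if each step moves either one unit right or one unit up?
Number of paths = 10272278170

A monotone lattice path from (0, 0) to (40, 10) consists of 40 east steps and 10 north steps in some order, so it is determined by which 40 of the 50 steps are east. The count is C(50, 40) = 10272278170.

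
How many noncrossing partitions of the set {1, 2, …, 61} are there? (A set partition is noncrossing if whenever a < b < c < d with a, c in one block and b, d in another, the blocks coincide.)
C_61 = 6182127958584855650487080847216336

These noncrossing partitions are counted by the Catalan number C_n = (1/(n + 1)) · C(2n, n). For n = 61: C_61 = (1/62) · C(122, 61) = 383291933432261050330199012527412832/62 = 6182127958584855650487080847216336.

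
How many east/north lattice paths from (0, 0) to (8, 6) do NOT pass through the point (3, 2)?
Number of paths = 1743

Total paths from (0, 0) to (8, 6): C(14, 8) = 3003. Paths through (3, 2): (paths (0, 0) → (3, 2)) × (paths (3, 2) → (8, 6)) = C(5, 3) · C(9, 5) = 10 · 126 = 1260. Avoidance count = 3003 − 1260 = 1743.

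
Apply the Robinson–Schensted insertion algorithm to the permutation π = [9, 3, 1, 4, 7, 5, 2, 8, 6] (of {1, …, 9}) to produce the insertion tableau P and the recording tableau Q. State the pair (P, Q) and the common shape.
P = [1, 2, 5, 6] / [3, 4, 8] / [7] / [9];  Q = [1, 4, 5, 8] / [2, 6, 9] / [3] / [7];  common shape = (4, 3, 1, 1)

Row-insert the values π_1, π_2, … into P one at a time, bumping the leftmost entry strictly greater than the inserted value down to the next row. The recording tableau Q records, in position (i, j), the step at which that cell was added to P.
  Insert 9 (step 1): P = [9];  Q = [1]
  Insert 3 (step 2): P = [3] / [9];  Q = [1] / [2]
  Insert 1 (step 3): P = [1] / [3] / [9];  Q = [1] / [2] / [3]
  Insert 4 (step 4): P = [1, 4] / [3] / [9];  Q = [1, 4] / [2] / [3]
  Insert 7 (step 5): P = [1, 4, 7] / [3] / [9];  Q = [1, 4, 5] / [2] / [3]
  Insert 5 (step 6): P = [1, 4, 5] / [3, 7] / [9];  Q = [1, 4, 5] / [2, 6] / [3]
  Insert 2 (step 7): P = [1, 2, 5] / [3, 4] / [7] / [9];  Q = [1, 4, 5] / [2, 6] / [3] / [7]
  Insert 8 (step 8): P = [1, 2, 5, 8] / [3, 4] / [7] / [9];  Q = [1, 4, 5, 8] / [2, 6] / [3] / [7]
  Insert 6 (step 9): P = [1, 2, 5, 6] / [3, 4, 8] / [7] / [9];  Q = [1, 4, 5, 8] / [2, 6, 9] / [3] / [7]
Final shape: (4, 3, 1, 1).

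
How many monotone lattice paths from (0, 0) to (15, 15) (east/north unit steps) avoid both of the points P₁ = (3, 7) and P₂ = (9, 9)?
Number of paths = 98180880

Inclusion–exclusion. Total paths: C(30, 15) = 155117520. Through P₁: C(10, 3)·C(20, 12) = 15116400. Through P₂: C(18, 9)·C(12, 6) = 44924880. Since P₁ is strictly southwest of P₂, a monotone path through both must visit P₁ then P₂; paths through both = C(10, 3)·C(8, 6)·C(12, 6) = 3104640. Avoid both = 155117520 − 15116400 − 44924880 + 3104640 = 98180880.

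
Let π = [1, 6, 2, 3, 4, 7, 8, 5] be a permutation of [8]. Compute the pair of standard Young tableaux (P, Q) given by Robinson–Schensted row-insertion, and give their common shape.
P = [1, 2, 3, 4, 5, 8] / [6, 7];  Q = [1, 2, 4, 5, 6, 7] / [3, 8];  common shape = (6, 2)

Row-insert the values π_1, π_2, … into P one at a time, bumping the leftmost entry strictly greater than the inserted value down to the next row. The recording tableau Q records, in position (i, j), the step at which that cell was added to P.
  Insert 1 (step 1): P = [1];  Q = [1]
  Insert 6 (step 2): P = [1, 6];  Q = [1, 2]
  Insert 2 (step 3): P = [1, 2] / [6];  Q = [1, 2] / [3]
  Insert 3 (step 4): P = [1, 2, 3] / [6];  Q = [1, 2, 4] / [3]
  Insert 4 (step 5): P = [1, 2, 3, 4] / [6];  Q = [1, 2, 4, 5] / [3]
  Insert 7 (step 6): P = [1, 2, 3, 4, 7] / [6];  Q = [1, 2, 4, 5, 6] / [3]
  Insert 8 (step 7): P = [1, 2, 3, 4, 7, 8] / [6];  Q = [1, 2, 4, 5, 6, 7] / [3]
  Insert 5 (step 8): P = [1, 2, 3, 4, 5, 8] / [6, 7];  Q = [1, 2, 4, 5, 6, 7] / [3, 8]
Final shape: (6, 2).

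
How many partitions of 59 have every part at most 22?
p(59, parts ≤ 22) = 733212

Use the recurrence p(n, m) = p(n, m−1) + p(n−m, m): either the largest part is < m (count p(n, m−1)) or the largest part is exactly m (remove one copy of m, count p(n−m, m)). With p(0, ·) = 1 this gives p(59, parts ≤ 22) = 733212. (By conjugating Young diagrams, this also counts partitions of 59 into at most 22 parts.)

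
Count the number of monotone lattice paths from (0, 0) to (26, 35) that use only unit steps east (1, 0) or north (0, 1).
Number of paths = 121801604478231762

A monotone lattice path from (0, 0) to (26, 35) consists of 26 east steps and 35 north steps in some order, so it is determined by which 26 of the 61 steps are east. The count is C(61, 26) = 121801604478231762.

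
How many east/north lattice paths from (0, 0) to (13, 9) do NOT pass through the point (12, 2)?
Number of paths = 496692

Total paths from (0, 0) to (13, 9): C(22, 13) = 497420. Paths through (12, 2): (paths (0, 0) → (12, 2)) × (paths (12, 2) → (13, 9)) = C(14, 12) · C(8, 1) = 91 · 8 = 728. Avoidance count = 497420 − 728 = 496692.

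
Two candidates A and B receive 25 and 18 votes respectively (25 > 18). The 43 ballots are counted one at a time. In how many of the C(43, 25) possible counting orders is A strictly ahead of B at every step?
Strict-lead orderings = 99035193894

Total orderings of the 43 votes with 25 for A: C(43, 25) = 608359048206. By the Bertrand ballot formula (Cycle Lemma / reflection principle), the number of orderings in which A is strictly ahead of B throughout is (p − q)/(p + q) · C(p + q, p) = (25 − 18)/(25 + 18) · 608359048206 = 99035193894.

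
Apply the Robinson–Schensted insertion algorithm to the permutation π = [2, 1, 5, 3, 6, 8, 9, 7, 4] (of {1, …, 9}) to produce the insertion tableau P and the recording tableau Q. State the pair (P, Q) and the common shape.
P = [1, 3, 4, 7, 9] / [2, 5, 6] / [8];  Q = [1, 3, 5, 6, 7] / [2, 4, 8] / [9];  common shape = (5, 3, 1)

Row-insert the values π_1, π_2, … into P one at a time, bumping the leftmost entry strictly greater than the inserted value down to the next row. The recording tableau Q records, in position (i, j), the step at which that cell was added to P.
  Insert 2 (step 1): P = [2];  Q = [1]
  Insert 1 (step 2): P = [1] / [2];  Q = [1] / [2]
  Insert 5 (step 3): P = [1, 5] / [2];  Q = [1, 3] / [2]
  Insert 3 (step 4): P = [1, 3] / [2, 5];  Q = [1, 3] / [2, 4]
  Insert 6 (step 5): P = [1, 3, 6] / [2, 5];  Q = [1, 3, 5] / [2, 4]
  Insert 8 (step 6): P = [1, 3, 6, 8] / [2, 5];  Q = [1, 3, 5, 6] / [2, 4]
  Insert 9 (step 7): P = [1, 3, 6, 8, 9] / [2, 5];  Q = [1, 3, 5, 6, 7] / [2, 4]
  Insert 7 (step 8): P = [1, 3, 6, 7, 9] / [2, 5, 8];  Q = [1, 3, 5, 6, 7] / [2, 4, 8]
  Insert 4 (step 9): P = [1, 3, 4, 7, 9] / [2, 5, 6] / [8];  Q = [1, 3, 5, 6, 7] / [2, 4, 8] / [9]
Final shape: (5, 3, 1).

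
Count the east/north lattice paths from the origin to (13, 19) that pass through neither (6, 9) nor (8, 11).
Number of paths = 191410936

Inclusion–exclusion. Total paths: C(32, 13) = 347373600. Through P₁: C(15, 6)·C(17, 7) = 97337240. Through P₂: C(19, 8)·C(13, 5) = 97274034. Since P₁ is strictly southwest of P₂, a monotone path through both must visit P₁ then P₂; paths through both = C(15, 6)·C(4, 2)·C(13, 5) = 38648610. Avoid both = 347373600 − 97337240 − 97274034 + 38648610 = 191410936.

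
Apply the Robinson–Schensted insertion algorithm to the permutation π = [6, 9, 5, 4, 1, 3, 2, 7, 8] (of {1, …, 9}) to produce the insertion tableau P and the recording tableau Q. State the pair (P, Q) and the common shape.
P = [1, 2, 7, 8] / [3, 9] / [4] / [5] / [6];  Q = [1, 2, 8, 9] / [3, 6] / [4] / [5] / [7];  common shape = (4, 2, 1, 1, 1)

Row-insert the values π_1, π_2, … into P one at a time, bumping the leftmost entry strictly greater than the inserted value down to the next row. The recording tableau Q records, in position (i, j), the step at which that cell was added to P.
  Insert 6 (step 1): P = [6];  Q = [1]
  Insert 9 (step 2): P = [6, 9];  Q = [1, 2]
  Insert 5 (step 3): P = [5, 9] / [6];  Q = [1, 2] / [3]
  Insert 4 (step 4): P = [4, 9] / [5] / [6];  Q = [1, 2] / [3] / [4]
  Insert 1 (step 5): P = [1, 9] / [4] / [5] / [6];  Q = [1, 2] / [3] / [4] / [5]
  Insert 3 (step 6): P = [1, 3] / [4, 9] / [5] / [6];  Q = [1, 2] / [3, 6] / [4] / [5]
  Insert 2 (step 7): P = [1, 2] / [3, 9] / [4] / [5] / [6];  Q = [1, 2] / [3, 6] / [4] / [5] / [7]
  Insert 7 (step 8): P = [1, 2, 7] / [3, 9] / [4] / [5] / [6];  Q = [1, 2, 8] / [3, 6] / [4] / [5] / [7]
  Insert 8 (step 9): P = [1, 2, 7, 8] / [3, 9] / [4] / [5] / [6];  Q = [1, 2, 8, 9] / [3, 6] / [4] / [5] / [7]
Final shape: (4, 2, 1, 1, 1).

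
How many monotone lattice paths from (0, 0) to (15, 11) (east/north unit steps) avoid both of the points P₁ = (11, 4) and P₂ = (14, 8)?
Number of paths = 6187730

Inclusion–exclusion. Total paths: C(26, 15) = 7726160. Through P₁: C(15, 11)·C(11, 4) = 450450. Through P₂: C(22, 14)·C(4, 1) = 1279080. Since P₁ is strictly southwest of P₂, a monotone path through both must visit P₁ then P₂; paths through both = C(15, 11)·C(7, 3)·C(4, 1) = 191100. Avoid both = 7726160 − 450450 − 1279080 + 191100 = 6187730.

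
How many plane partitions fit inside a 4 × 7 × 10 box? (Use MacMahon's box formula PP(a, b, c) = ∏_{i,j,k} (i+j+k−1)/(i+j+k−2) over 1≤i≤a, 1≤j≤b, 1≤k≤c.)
PP(4, 7, 10) = 69951472754592

Evaluate the triple product over i = 1..4, j = 1..7, k = 1..10. The factors are (2/1) · (3/2) · (4/3) · (5/4) · (6/5) · (7/6) · (8/7) · (9/8) · … (280 factors total). The numerators and denominators telescope so the product is an integer; carrying out the multiplication exactly gives PP(4, 7, 10) = 69951472754592.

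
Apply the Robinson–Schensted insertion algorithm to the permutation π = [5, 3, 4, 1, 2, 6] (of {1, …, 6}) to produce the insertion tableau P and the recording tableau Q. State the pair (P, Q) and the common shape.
P = [1, 2, 6] / [3, 4] / [5];  Q = [1, 3, 6] / [2, 5] / [4];  common shape = (3, 2, 1)

Row-insert the values π_1, π_2, … into P one at a time, bumping the leftmost entry strictly greater than the inserted value down to the next row. The recording tableau Q records, in position (i, j), the step at which that cell was added to P.
  Insert 5 (step 1): P = [5];  Q = [1]
  Insert 3 (step 2): P = [3] / [5];  Q = [1] / [2]
  Insert 4 (step 3): P = [3, 4] / [5];  Q = [1, 3] / [2]
  Insert 1 (step 4): P = [1, 4] / [3] / [5];  Q = [1, 3] / [2] / [4]
  Insert 2 (step 5): P = [1, 2] / [3, 4] / [5];  Q = [1, 3] / [2, 5] / [4]
  Insert 6 (step 6): P = [1, 2, 6] / [3, 4] / [5];  Q = [1, 3, 6] / [2, 5] / [4]
Final shape: (3, 2, 1).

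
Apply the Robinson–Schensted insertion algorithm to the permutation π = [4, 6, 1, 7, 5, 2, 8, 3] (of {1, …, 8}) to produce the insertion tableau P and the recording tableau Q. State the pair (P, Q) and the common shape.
P = [1, 2, 3, 8] / [4, 5, 7] / [6];  Q = [1, 2, 4, 7] / [3, 5, 8] / [6];  common shape = (4, 3, 1)

Row-insert the values π_1, π_2, … into P one at a time, bumping the leftmost entry strictly greater than the inserted value down to the next row. The recording tableau Q records, in position (i, j), the step at which that cell was added to P.
  Insert 4 (step 1): P = [4];  Q = [1]
  Insert 6 (step 2): P = [4, 6];  Q = [1, 2]
  Insert 1 (step 3): P = [1, 6] / [4];  Q = [1, 2] / [3]
  Insert 7 (step 4): P = [1, 6, 7] / [4];  Q = [1, 2, 4] / [3]
  Insert 5 (step 5): P = [1, 5, 7] / [4, 6];  Q = [1, 2, 4] / [3, 5]
  Insert 2 (step 6): P = [1, 2, 7] / [4, 5] / [6];  Q = [1, 2, 4] / [3, 5] / [6]
  Insert 8 (step 7): P = [1, 2, 7, 8] / [4, 5] / [6];  Q = [1, 2, 4, 7] / [3, 5] / [6]
  Insert 3 (step 8): P = [1, 2, 3, 8] / [4, 5, 7] / [6];  Q = [1, 2, 4, 7] / [3, 5, 8] / [6]
Final shape: (4, 3, 1).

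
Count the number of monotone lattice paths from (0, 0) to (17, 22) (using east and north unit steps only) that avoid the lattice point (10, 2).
Number of paths = 50962507830

Total paths from (0, 0) to (17, 22): C(39, 17) = 51021117810. Paths through (10, 2): (paths (0, 0) → (10, 2)) × (paths (10, 2) → (17, 22)) = C(12, 10) · C(27, 7) = 66 · 888030 = 58609980. Avoidance count = 51021117810 − 58609980 = 50962507830.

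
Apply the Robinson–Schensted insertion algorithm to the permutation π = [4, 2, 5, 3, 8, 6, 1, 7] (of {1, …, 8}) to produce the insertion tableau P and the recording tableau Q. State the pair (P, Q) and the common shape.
P = [1, 3, 6, 7] / [2, 5, 8] / [4];  Q = [1, 3, 5, 8] / [2, 4, 6] / [7];  common shape = (4, 3, 1)

Row-insert the values π_1, π_2, … into P one at a time, bumping the leftmost entry strictly greater than the inserted value down to the next row. The recording tableau Q records, in position (i, j), the step at which that cell was added to P.
  Insert 4 (step 1): P = [4];  Q = [1]
  Insert 2 (step 2): P = [2] / [4];  Q = [1] / [2]
  Insert 5 (step 3): P = [2, 5] / [4];  Q = [1, 3] / [2]
  Insert 3 (step 4): P = [2, 3] / [4, 5];  Q = [1, 3] / [2, 4]
  Insert 8 (step 5): P = [2, 3, 8] / [4, 5];  Q = [1, 3, 5] / [2, 4]
  Insert 6 (step 6): P = [2, 3, 6] / [4, 5, 8];  Q = [1, 3, 5] / [2, 4, 6]
  Insert 1 (step 7): P = [1, 3, 6] / [2, 5, 8] / [4];  Q = [1, 3, 5] / [2, 4, 6] / [7]
  Insert 7 (step 8): P = [1, 3, 6, 7] / [2, 5, 8] / [4];  Q = [1, 3, 5, 8] / [2, 4, 6] / [7]
Final shape: (4, 3, 1).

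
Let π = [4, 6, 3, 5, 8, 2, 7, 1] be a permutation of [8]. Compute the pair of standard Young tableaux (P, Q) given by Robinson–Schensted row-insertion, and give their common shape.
P = [1, 5, 7] / [2, 6, 8] / [3] / [4];  Q = [1, 2, 5] / [3, 4, 7] / [6] / [8];  common shape = (3, 3, 1, 1)

Row-insert the values π_1, π_2, … into P one at a time, bumping the leftmost entry strictly greater than the inserted value down to the next row. The recording tableau Q records, in position (i, j), the step at which that cell was added to P.
  Insert 4 (step 1): P = [4];  Q = [1]
  Insert 6 (step 2): P = [4, 6];  Q = [1, 2]
  Insert 3 (step 3): P = [3, 6] / [4];  Q = [1, 2] / [3]
  Insert 5 (step 4): P = [3, 5] / [4, 6];  Q = [1, 2] / [3, 4]
  Insert 8 (step 5): P = [3, 5, 8] / [4, 6];  Q = [1, 2, 5] / [3, 4]
  Insert 2 (step 6): P = [2, 5, 8] / [3, 6] / [4];  Q = [1, 2, 5] / [3, 4] / [6]
  Insert 7 (step 7): P = [2, 5, 7] / [3, 6, 8] / [4];  Q = [1, 2, 5] / [3, 4, 7] / [6]
  Insert 1 (step 8): P = [1, 5, 7] / [2, 6, 8] / [3] / [4];  Q = [1, 2, 5] / [3, 4, 7] / [6] / [8]
Final shape: (3, 3, 1, 1).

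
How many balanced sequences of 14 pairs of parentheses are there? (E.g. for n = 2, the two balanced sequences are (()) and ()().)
C_14 = 2674440

These balanced parentheses are counted by the Catalan number C_n = (1/(n + 1)) · C(2n, n). For n = 14: C_14 = (1/15) · C(28, 14) = 40116600/15 = 2674440.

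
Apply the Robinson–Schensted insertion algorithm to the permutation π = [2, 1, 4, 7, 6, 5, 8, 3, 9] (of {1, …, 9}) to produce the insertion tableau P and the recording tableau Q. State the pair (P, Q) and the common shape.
P = [1, 3, 5, 8, 9] / [2, 4] / [6] / [7];  Q = [1, 3, 4, 7, 9] / [2, 5] / [6] / [8];  common shape = (5, 2, 1, 1)

Row-insert the values π_1, π_2, … into P one at a time, bumping the leftmost entry strictly greater than the inserted value down to the next row. The recording tableau Q records, in position (i, j), the step at which that cell was added to P.
  Insert 2 (step 1): P = [2];  Q = [1]
  Insert 1 (step 2): P = [1] / [2];  Q = [1] / [2]
  Insert 4 (step 3): P = [1, 4] / [2];  Q = [1, 3] / [2]
  Insert 7 (step 4): P = [1, 4, 7] / [2];  Q = [1, 3, 4] / [2]
  Insert 6 (step 5): P = [1, 4, 6] / [2, 7];  Q = [1, 3, 4] / [2, 5]
  Insert 5 (step 6): P = [1, 4, 5] / [2, 6] / [7];  Q = [1, 3, 4] / [2, 5] / [6]
  Insert 8 (step 7): P = [1, 4, 5, 8] / [2, 6] / [7];  Q = [1, 3, 4, 7] / [2, 5] / [6]
  Insert 3 (step 8): P = [1, 3, 5, 8] / [2, 4] / [6] / [7];  Q = [1, 3, 4, 7] / [2, 5] / [6] / [8]
  Insert 9 (step 9): P = [1, 3, 5, 8, 9] / [2, 4] / [6] / [7];  Q = [1, 3, 4, 7, 9] / [2, 5] / [6] / [8]
Final shape: (5, 2, 1, 1).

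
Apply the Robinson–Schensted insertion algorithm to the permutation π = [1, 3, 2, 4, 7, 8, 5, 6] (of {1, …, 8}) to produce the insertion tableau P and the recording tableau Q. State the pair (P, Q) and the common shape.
P = [1, 2, 4, 5, 6] / [3, 7, 8];  Q = [1, 2, 4, 5, 6] / [3, 7, 8];  common shape = (5, 3)

Row-insert the values π_1, π_2, … into P one at a time, bumping the leftmost entry strictly greater than the inserted value down to the next row. The recording tableau Q records, in position (i, j), the step at which that cell was added to P.
  Insert 1 (step 1): P = [1];  Q = [1]
  Insert 3 (step 2): P = [1, 3];  Q = [1, 2]
  Insert 2 (step 3): P = [1, 2] / [3];  Q = [1, 2] / [3]
  Insert 4 (step 4): P = [1, 2, 4] / [3];  Q = [1, 2, 4] / [3]
  Insert 7 (step 5): P = [1, 2, 4, 7] / [3];  Q = [1, 2, 4, 5] / [3]
  Insert 8 (step 6): P = [1, 2, 4, 7, 8] / [3];  Q = [1, 2, 4, 5, 6] / [3]
  Insert 5 (step 7): P = [1, 2, 4, 5, 8] / [3, 7];  Q = [1, 2, 4, 5, 6] / [3, 7]
  Insert 6 (step 8): P = [1, 2, 4, 5, 6] / [3, 7, 8];  Q = [1, 2, 4, 5, 6] / [3, 7, 8]
Final shape: (5, 3).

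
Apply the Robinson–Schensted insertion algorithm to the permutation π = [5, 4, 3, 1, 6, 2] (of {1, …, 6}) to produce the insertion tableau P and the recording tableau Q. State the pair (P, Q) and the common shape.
P = [1, 2] / [3, 6] / [4] / [5];  Q = [1, 5] / [2, 6] / [3] / [4];  common shape = (2, 2, 1, 1)

Row-insert the values π_1, π_2, … into P one at a time, bumping the leftmost entry strictly greater than the inserted value down to the next row. The recording tableau Q records, in position (i, j), the step at which that cell was added to P.
  Insert 5 (step 1): P = [5];  Q = [1]
  Insert 4 (step 2): P = [4] / [5];  Q = [1] / [2]
  Insert 3 (step 3): P = [3] / [4] / [5];  Q = [1] / [2] / [3]
  Insert 1 (step 4): P = [1] / [3] / [4] / [5];  Q = [1] / [2] / [3] / [4]
  Insert 6 (step 5): P = [1, 6] / [3] / [4] / [5];  Q = [1, 5] / [2] / [3] / [4]
  Insert 2 (step 6): P = [1, 2] / [3, 6] / [4] / [5];  Q = [1, 5] / [2, 6] / [3] / [4]
Final shape: (2, 2, 1, 1).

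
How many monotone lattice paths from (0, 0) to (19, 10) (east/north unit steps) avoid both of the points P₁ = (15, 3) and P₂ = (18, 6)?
Number of paths = 19169350

Inclusion–exclusion. Total paths: C(29, 19) = 20030010. Through P₁: C(18, 15)·C(11, 4) = 269280. Through P₂: C(24, 18)·C(5, 1) = 672980. Since P₁ is strictly southwest of P₂, a monotone path through both must visit P₁ then P₂; paths through both = C(18, 15)·C(6, 3)·C(5, 1) = 81600. Avoid both = 20030010 − 269280 − 672980 + 81600 = 19169350.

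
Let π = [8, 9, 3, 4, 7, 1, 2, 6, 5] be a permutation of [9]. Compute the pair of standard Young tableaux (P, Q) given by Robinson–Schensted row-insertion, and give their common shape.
P = [1, 2, 5] / [3, 4, 6] / [7, 9] / [8];  Q = [1, 2, 5] / [3, 4, 8] / [6, 7] / [9];  common shape = (3, 3, 2, 1)

Row-insert the values π_1, π_2, … into P one at a time, bumping the leftmost entry strictly greater than the inserted value down to the next row. The recording tableau Q records, in position (i, j), the step at which that cell was added to P.
  Insert 8 (step 1): P = [8];  Q = [1]
  Insert 9 (step 2): P = [8, 9];  Q = [1, 2]
  Insert 3 (step 3): P = [3, 9] / [8];  Q = [1, 2] / [3]
  Insert 4 (step 4): P = [3, 4] / [8, 9];  Q = [1, 2] / [3, 4]
  Insert 7 (step 5): P = [3, 4, 7] / [8, 9];  Q = [1, 2, 5] / [3, 4]
  Insert 1 (step 6): P = [1, 4, 7] / [3, 9] / [8];  Q = [1, 2, 5] / [3, 4] / [6]
  Insert 2 (step 7): P = [1, 2, 7] / [3, 4] / [8, 9];  Q = [1, 2, 5] / [3, 4] / [6, 7]
  Insert 6 (step 8): P = [1, 2, 6] / [3, 4, 7] / [8, 9];  Q = [1, 2, 5] / [3, 4, 8] / [6, 7]
  Insert 5 (step 9): P = [1, 2, 5] / [3, 4, 6] / [7, 9] / [8];  Q = [1, 2, 5] / [3, 4, 8] / [6, 7] / [9]
Final shape: (3, 3, 2, 1).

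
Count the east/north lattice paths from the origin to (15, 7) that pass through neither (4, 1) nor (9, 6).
Number of paths = 82449

Inclusion–exclusion. Total paths: C(22, 15) = 170544. Through P₁: C(5, 4)·C(17, 11) = 61880. Through P₂: C(15, 9)·C(7, 6) = 35035. Since P₁ is strictly southwest of P₂, a monotone path through both must visit P₁ then P₂; paths through both = C(5, 4)·C(10, 5)·C(7, 6) = 8820. Avoid both = 170544 − 61880 − 35035 + 8820 = 82449.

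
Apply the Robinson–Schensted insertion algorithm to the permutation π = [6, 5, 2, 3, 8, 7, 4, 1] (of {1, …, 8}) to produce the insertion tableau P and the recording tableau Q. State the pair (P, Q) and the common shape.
P = [1, 3, 4] / [2, 7] / [5, 8] / [6];  Q = [1, 4, 5] / [2, 6] / [3, 7] / [8];  common shape = (3, 2, 2, 1)

Row-insert the values π_1, π_2, … into P one at a time, bumping the leftmost entry strictly greater than the inserted value down to the next row. The recording tableau Q records, in position (i, j), the step at which that cell was added to P.
  Insert 6 (step 1): P = [6];  Q = [1]
  Insert 5 (step 2): P = [5] / [6];  Q = [1] / [2]
  Insert 2 (step 3): P = [2] / [5] / [6];  Q = [1] / [2] / [3]
  Insert 3 (step 4): P = [2, 3] / [5] / [6];  Q = [1, 4] / [2] / [3]
  Insert 8 (step 5): P = [2, 3, 8] / [5] / [6];  Q = [1, 4, 5] / [2] / [3]
  Insert 7 (step 6): P = [2, 3, 7] / [5, 8] / [6];  Q = [1, 4, 5] / [2, 6] / [3]
  Insert 4 (step 7): P = [2, 3, 4] / [5, 7] / [6, 8];  Q = [1, 4, 5] / [2, 6] / [3, 7]
  Insert 1 (step 8): P = [1, 3, 4] / [2, 7] / [5, 8] / [6];  Q = [1, 4, 5] / [2, 6] / [3, 7] / [8]
Final shape: (3, 2, 2, 1).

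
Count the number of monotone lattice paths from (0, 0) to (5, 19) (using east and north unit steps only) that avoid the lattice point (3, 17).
Number of paths = 35664

Total paths from (0, 0) to (5, 19): C(24, 5) = 42504. Paths through (3, 17): (paths (0, 0) → (3, 17)) × (paths (3, 17) → (5, 19)) = C(20, 3) · C(4, 2) = 1140 · 6 = 6840. Avoidance count = 42504 − 6840 = 35664.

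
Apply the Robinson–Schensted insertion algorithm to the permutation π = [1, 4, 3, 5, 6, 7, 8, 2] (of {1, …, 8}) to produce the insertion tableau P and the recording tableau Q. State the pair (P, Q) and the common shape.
P = [1, 2, 5, 6, 7, 8] / [3] / [4];  Q = [1, 2, 4, 5, 6, 7] / [3] / [8];  common shape = (6, 1, 1)

Row-insert the values π_1, π_2, … into P one at a time, bumping the leftmost entry strictly greater than the inserted value down to the next row. The recording tableau Q records, in position (i, j), the step at which that cell was added to P.
  Insert 1 (step 1): P = [1];  Q = [1]
  Insert 4 (step 2): P = [1, 4];  Q = [1, 2]
  Insert 3 (step 3): P = [1, 3] / [4];  Q = [1, 2] / [3]
  Insert 5 (step 4): P = [1, 3, 5] / [4];  Q = [1, 2, 4] / [3]
  Insert 6 (step 5): P = [1, 3, 5, 6] / [4];  Q = [1, 2, 4, 5] / [3]
  Insert 7 (step 6): P = [1, 3, 5, 6, 7] / [4];  Q = [1, 2, 4, 5, 6] / [3]
  Insert 8 (step 7): P = [1, 3, 5, 6, 7, 8] / [4];  Q = [1, 2, 4, 5, 6, 7] / [3]
  Insert 2 (step 8): P = [1, 2, 5, 6, 7, 8] / [3] / [4];  Q = [1, 2, 4, 5, 6, 7] / [3] / [8]
Final shape: (6, 1, 1).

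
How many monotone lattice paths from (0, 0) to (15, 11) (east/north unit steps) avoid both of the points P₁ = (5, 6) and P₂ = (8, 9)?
Number of paths = 5796254

Inclusion–exclusion. Total paths: C(26, 15) = 7726160. Through P₁: C(11, 5)·C(15, 10) = 1387386. Through P₂: C(17, 8)·C(9, 7) = 875160. Since P₁ is strictly southwest of P₂, a monotone path through both must visit P₁ then P₂; paths through both = C(11, 5)·C(6, 3)·C(9, 7) = 332640. Avoid both = 7726160 − 1387386 − 875160 + 332640 = 5796254.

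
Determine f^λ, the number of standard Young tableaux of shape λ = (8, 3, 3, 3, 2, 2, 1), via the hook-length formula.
# SYT of shape (8, 3, 3, 3, 2, 2, 1) = 1066965900

Hook-length formula: f^λ = n! / Π hook(c), product over all cells c of the Young diagram. For λ = (8, 3, 3, 3, 2, 2, 1), n = 22 boxes. Hook lengths by row (left-to-right, top-to-bottom): [14, 12, 9, 5, 4, 3, 2, 1]; [8, 6, 3]; [7, 5, 2]; [6, 4, 1]; [4, 2]; [3, 1]; [1]. Product of hooks = 1053455155200. So f^λ = 22! / 1053455155200 = 1124000727777607680000 / 1053455155200 = 1066965900.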